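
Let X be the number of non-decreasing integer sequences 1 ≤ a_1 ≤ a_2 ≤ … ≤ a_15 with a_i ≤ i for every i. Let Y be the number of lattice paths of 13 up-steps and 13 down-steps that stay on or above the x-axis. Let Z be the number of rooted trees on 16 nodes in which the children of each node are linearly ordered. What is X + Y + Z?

20132590

Weakly increasing sequences with a_i ≤ i biject with Dyck paths of semilength 15, so there are C_15. So X = C_15 = 9694845.
Paths of 13 up- and 13 down-steps that never dip below the axis are Dyck paths; their count is C_13. So Y = C_13 = 742900.
Rooted ordered (plane) trees on m nodes have m−1 edges and are counted by C_{m−1}; m = 16 gives C_15. So Z = C_15 = 9694845.
X + Y + Z = 9694845 + 742900 + 9694845 = 20132590.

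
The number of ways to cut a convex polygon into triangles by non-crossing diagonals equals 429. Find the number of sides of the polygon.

Triangulations of a convex m-gon are counted by C_{m−2}. Since C_7 = 429, the index is 7.
So m − 2 = 7, giving m = 9 sides.

9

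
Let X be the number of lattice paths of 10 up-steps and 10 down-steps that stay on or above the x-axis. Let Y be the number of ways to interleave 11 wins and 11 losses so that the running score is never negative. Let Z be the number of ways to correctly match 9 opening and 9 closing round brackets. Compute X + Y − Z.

A Dyck path with 10 up-steps and 10 down-steps has semilength 10, so there are C_10 of them. So X = C_10 = 16796.
Reading a vote for the leader as '(' and for the other as ')' turns such a sequence into a balanced string of 11 pairs, so the count is C_11. So Y = C_11 = 58786.
Balanced strings of n pairs of brackets are counted by C_n; here n = 9. So Z = C_9 = 4862.
X + Y − Z = 16796 + 58786 − 4862 = 70720.

70720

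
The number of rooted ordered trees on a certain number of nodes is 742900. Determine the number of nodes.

Rooted ordered trees on m nodes are counted by C_{m−1}. Since C_13 = 742900, the index is 13.
So the index is 13, and the number of nodes is 13 + 1 = 14.

14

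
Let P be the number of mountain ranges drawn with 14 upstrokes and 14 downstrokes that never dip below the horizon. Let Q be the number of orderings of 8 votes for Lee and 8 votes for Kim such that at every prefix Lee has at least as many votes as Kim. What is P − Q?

Dyck paths of semilength n (length 2n) are counted by C_n; here n = 14. So P = C_14 = 2674440.
Reading a vote for the leader as '(' and for the other as ')' turns such a sequence into a balanced string of 8 pairs, so the count is C_8. So Q = C_8 = 1430.
P − Q = 2674440 − 1430 = 2673010.

2673010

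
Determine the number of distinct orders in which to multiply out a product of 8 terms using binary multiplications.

Parenthesizations of m factors correspond to full binary trees with m leaves, counted by C_{m−1}; m = 8 gives C_7.
C_7 = C_6 · 2(2·6+1)/(6+2) = 132 · 26/8 = 429.

429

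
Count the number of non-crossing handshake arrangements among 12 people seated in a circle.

132

Non-crossing handshake pairings of 2n people are counted by C_n; 12 people gives n = 6.
C_6 = 132.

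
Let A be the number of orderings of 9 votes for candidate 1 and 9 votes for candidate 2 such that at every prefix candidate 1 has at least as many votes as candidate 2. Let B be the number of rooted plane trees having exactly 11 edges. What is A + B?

63648

Ballot sequences with n votes each where one side never trails are Dyck words, counted by C_n; here n = 9. So A = C_9 = 4862.
A rooted plane tree with 11 edges has 12 nodes, and the count is C_11. So B = C_11 = 58786.
A + B = 4862 + 58786 = 63648.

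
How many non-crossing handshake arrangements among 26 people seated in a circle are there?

742900

Non-crossing handshake pairings of 2n people are counted by C_n; 26 people gives n = 13.
C_13 = C_12 · 2(2·12+1)/(12+2) = 208012 · 50/14 = 742900.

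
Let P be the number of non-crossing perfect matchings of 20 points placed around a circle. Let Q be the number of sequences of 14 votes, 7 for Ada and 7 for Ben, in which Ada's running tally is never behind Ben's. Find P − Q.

16367

Pairing 20 circle points by 10 non-crossing chords gives C_10 matchings. So P = C_10 = 16796.
Reading a vote for the leader as '(' and for the other as ')' turns such a sequence into a balanced string of 7 pairs, so the count is C_7. So Q = C_7 = 429.
P − Q = 16796 − 429 = 16367.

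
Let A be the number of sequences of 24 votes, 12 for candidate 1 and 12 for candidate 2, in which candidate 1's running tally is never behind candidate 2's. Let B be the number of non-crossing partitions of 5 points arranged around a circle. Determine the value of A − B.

Ballot sequences with n votes each where one side never trails are Dyck words, counted by C_n; here n = 12. So A = C_12 = 208012.
Non-crossing partitions of an n-element set are counted by C_n; here n = 5. So B = C_5 = 42.
A − B = 208012 − 42 = 207970.

207970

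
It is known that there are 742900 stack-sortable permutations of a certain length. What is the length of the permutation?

Stack-sortable permutations of [n] are counted by C_n; 742900 = C_13.

13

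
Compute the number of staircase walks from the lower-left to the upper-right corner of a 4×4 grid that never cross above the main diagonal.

14

Sub-diagonal monotone paths from (0,0) to (4,4) biject with Dyck paths of semilength 4, giving C_4.
C_4 = 14.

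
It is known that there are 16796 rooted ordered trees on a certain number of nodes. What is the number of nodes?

11

Rooted ordered trees on m nodes are counted by C_{m−1}. Since C_10 = 16796, the index is 10.
So the index is 10, and the number of nodes is 10 + 1 = 11.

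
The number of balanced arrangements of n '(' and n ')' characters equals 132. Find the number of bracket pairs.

6

Balanced strings of n bracket-pairs are counted by C_n, and C_6 = 132.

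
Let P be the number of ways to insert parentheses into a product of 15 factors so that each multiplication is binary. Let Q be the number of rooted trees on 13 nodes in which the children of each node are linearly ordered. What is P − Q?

2466428

Bracketing 15 factors into binary products is counted by C_{15−1} = C_14. So P = C_14 = 2674440.
A rooted plane tree on 13 nodes has 12 edges, and such trees are counted by C_12. So Q = C_12 = 208012.
P − Q = 2674440 − 208012 = 2466428.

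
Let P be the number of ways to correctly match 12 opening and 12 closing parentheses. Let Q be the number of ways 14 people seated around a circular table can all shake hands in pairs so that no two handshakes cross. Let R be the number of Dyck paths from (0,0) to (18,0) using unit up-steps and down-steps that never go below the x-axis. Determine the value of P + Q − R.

203579

A balanced arrangement of 12 bracket pairs is a Dyck word of semilength 12, so the count is C_12. So P = C_12 = 208012.
With 14 = 2·7 people, non-crossing handshake pairings are non-crossing perfect matchings on a circle, counted by C_7. So Q = C_7 = 429.
Paths of 9 up- and 9 down-steps that never dip below the axis are Dyck paths; their count is C_9. So R = C_9 = 4862.
P + Q − R = 208012 + 429 − 4862 = 203579.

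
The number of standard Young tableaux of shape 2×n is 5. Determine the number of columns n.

3

Standard Young tableaux of shape 2×n are counted by C_n, and C_3 = 5.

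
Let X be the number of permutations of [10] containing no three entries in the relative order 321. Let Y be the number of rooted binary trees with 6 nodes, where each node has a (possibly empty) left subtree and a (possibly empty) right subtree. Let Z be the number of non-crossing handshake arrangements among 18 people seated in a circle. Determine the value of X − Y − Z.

11802

For any fixed pattern of length 3, the pattern-avoiding permutations of [10] number C_10. So X = C_10 = 16796.
Rooted binary trees with 6 nodes (each child slot possibly empty) number C_6. So Y = C_6 = 132.
With 18 = 2·9 people, non-crossing handshake pairings are non-crossing perfect matchings on a circle, counted by C_9. So Z = C_9 = 4862.
X − Y − Z = 16796 − 132 − 4862 = 11802.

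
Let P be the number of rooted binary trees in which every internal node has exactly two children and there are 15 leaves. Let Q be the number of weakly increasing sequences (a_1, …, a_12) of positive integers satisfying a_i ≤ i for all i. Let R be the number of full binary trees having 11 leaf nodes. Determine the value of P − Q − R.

A full binary tree with L leaves has L−1 internal nodes and is counted by C_{L−1}; L = 15 gives C_14. So P = C_14 = 2674440.
Weakly increasing sequences with a_i ≤ i biject with Dyck paths of semilength 12, so there are C_12. So Q = C_12 = 208012.
Full binary trees with 11 leaves have 11−1 = 10 internal nodes, so there are C_10 of them. So R = C_10 = 16796.
P − Q − R = 2674440 − 208012 − 16796 = 2449632.

2449632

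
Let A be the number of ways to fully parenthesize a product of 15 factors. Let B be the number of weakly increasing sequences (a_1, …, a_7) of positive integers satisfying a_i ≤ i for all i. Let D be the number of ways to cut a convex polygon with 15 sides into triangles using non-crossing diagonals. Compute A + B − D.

Bracketing 15 factors into binary products is counted by C_{15−1} = C_14. So A = C_14 = 2674440.
Such sub-staircase sequences of length n are counted by C_n; here n = 7. So B = C_7 = 429.
A convex 15-gon is triangulated into 13 triangles, and the number of such triangulations is the Catalan number C_{15−2} = C_13. So D = C_13 = 742900.
A + B − D = 2674440 + 429 − 742900 = 1931969.

1931969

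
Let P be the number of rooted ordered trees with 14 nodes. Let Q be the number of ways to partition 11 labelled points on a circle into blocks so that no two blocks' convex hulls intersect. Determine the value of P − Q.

684114

Rooted ordered (plane) trees on m nodes have m−1 edges and are counted by C_{m−1}; m = 14 gives C_13. So P = C_13 = 742900.
Non-crossing partitions of an n-element set are counted by C_n; here n = 11. So Q = C_11 = 58786.
P − Q = 742900 − 58786 = 684114.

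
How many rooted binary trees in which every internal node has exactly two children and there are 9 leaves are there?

1430

A full binary tree with L leaves has L−1 internal nodes and is counted by C_{L−1}; L = 9 gives C_8.
C_8 = C_7 · 2(2·7+1)/(7+2) = 429 · 30/9 = 1430.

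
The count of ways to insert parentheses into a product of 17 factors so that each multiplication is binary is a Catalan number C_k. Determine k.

16

Bracketing 17 factors into binary products is counted by C_{17−1} = C_16.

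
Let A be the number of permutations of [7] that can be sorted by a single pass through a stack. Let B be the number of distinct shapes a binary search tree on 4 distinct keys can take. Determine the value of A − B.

415

Stack-sortable permutations are exactly the 231-avoiding ones, counted by C_n; here n = 7. So A = C_7 = 429.
There are C_n binary search tree shapes on n keys; with n = 4 that is C_4. So B = C_4 = 14.
A − B = 429 − 14 = 415.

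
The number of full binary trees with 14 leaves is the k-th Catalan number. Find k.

13

Full binary trees with 14 leaves have 14−1 = 13 internal nodes, so there are C_13 of them.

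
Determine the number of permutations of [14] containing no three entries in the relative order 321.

2674440

For any fixed pattern of length 3, the pattern-avoiding permutations of [14] number C_14.
C_14 = C(28,14)/15 = 40116600/15 = 2674440.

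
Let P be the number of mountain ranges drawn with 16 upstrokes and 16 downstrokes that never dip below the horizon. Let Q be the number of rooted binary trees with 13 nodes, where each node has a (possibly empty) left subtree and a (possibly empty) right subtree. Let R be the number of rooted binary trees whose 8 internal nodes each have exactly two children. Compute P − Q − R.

34613340

Dyck paths of semilength n (length 2n) are counted by C_n; here n = 16. So P = C_16 = 35357670.
There are C_n binary search tree shapes on n keys; with n = 13 that is C_13. So Q = C_13 = 742900.
The number of full binary trees on 8 internal nodes is the Catalan number C_8. So R = C_8 = 1430.
P − Q − R = 35357670 − 742900 − 1430 = 34613340.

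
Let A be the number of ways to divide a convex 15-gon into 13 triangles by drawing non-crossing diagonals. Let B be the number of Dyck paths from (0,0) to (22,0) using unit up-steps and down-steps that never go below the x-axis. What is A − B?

684114

Triangulations of a convex m-gon are counted by C_{m−2}; with m = 15 this is C_13. So A = C_13 = 742900.
A Dyck path with 11 up-steps and 11 down-steps has semilength 11, so there are C_11 of them. So B = C_11 = 58786.
A − B = 742900 − 58786 = 684114.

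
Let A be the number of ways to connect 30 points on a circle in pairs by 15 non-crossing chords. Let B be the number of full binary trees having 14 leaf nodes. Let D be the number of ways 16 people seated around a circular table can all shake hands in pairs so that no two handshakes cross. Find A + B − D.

Pairing 30 circle points by 15 non-crossing chords gives C_15 matchings. So A = C_15 = 9694845.
A full binary tree with L leaves has L−1 internal nodes and is counted by C_{L−1}; L = 14 gives C_13. So B = C_13 = 742900.
Non-crossing handshake pairings of 2n people are counted by C_n; 16 people gives n = 8. So D = C_8 = 1430.
A + B − D = 9694845 + 742900 − 1430 = 10436315.

10436315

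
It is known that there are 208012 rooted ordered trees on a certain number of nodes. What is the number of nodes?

13

Rooted ordered trees on m nodes are counted by C_{m−1}. Since C_12 = 208012, the index is 12.
So the index is 12, and the number of nodes is 12 + 1 = 13.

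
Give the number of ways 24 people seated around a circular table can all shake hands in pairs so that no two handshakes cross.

Non-crossing handshake pairings of 2n people are counted by C_n; 24 people gives n = 12.
C_12 = 208012.

208012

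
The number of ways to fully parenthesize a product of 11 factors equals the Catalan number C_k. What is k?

Parenthesizations of m factors correspond to full binary trees with m leaves, counted by C_{m−1}; m = 11 gives C_10.

10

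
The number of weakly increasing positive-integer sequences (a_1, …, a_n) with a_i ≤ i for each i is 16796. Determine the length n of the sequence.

Such sub-staircase sequences of length n are counted by C_n; 16796 = C_10.

10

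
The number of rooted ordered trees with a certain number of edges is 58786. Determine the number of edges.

Rooted ordered trees with n edges are counted by C_n; 58786 = C_11.

11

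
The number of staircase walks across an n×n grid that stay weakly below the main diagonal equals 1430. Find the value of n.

8

Such diagonal-avoiding paths in an n×n grid are counted by C_n; 1430 = C_8.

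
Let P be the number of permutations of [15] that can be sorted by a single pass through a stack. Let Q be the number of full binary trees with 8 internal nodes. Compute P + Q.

9696275

Stack-sortable permutations are exactly the 231-avoiding ones, counted by C_n; here n = 15. So P = C_15 = 9694845.
Full binary trees with n internal nodes are counted by C_n; here n = 8. So Q = C_8 = 1430.
P + Q = 9694845 + 1430 = 9696275.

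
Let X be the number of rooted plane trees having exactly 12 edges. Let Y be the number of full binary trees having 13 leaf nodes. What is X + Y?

Rooted ordered trees with n edges are counted by C_n; here n = 12. So X = C_12 = 208012.
A full binary tree with L leaves has L−1 internal nodes and is counted by C_{L−1}; L = 13 gives C_12. So Y = C_12 = 208012.
X + Y = 208012 + 208012 = 416024.

416024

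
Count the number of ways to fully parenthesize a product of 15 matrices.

2674440

Parenthesizations of m factors correspond to full binary trees with m leaves, counted by C_{m−1}; m = 15 gives C_14.
C_14 = 2674440.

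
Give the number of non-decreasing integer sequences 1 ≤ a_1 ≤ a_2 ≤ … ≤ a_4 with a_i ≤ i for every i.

14

Such sub-staircase sequences of length n are counted by C_n; here n = 4.
C_4 = C(8,4)/5 = 70/5 = 14.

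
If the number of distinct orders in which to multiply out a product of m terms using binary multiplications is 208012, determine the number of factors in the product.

Parenthesizations of m factors are counted by C_{m−1}; 208012 = C_12.
So the index is 12, and the number of factors is 12 + 1 = 13.

13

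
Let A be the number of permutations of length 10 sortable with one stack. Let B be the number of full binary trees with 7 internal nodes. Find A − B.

16367

Stack-sortable permutations are exactly the 231-avoiding ones, counted by C_n; here n = 10. So A = C_10 = 16796.
Full binary trees with n internal nodes are counted by C_n; here n = 7. So B = C_7 = 429.
A − B = 16796 − 429 = 16367.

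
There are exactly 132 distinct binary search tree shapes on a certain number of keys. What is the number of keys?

6

Binary search tree shapes on n keys are counted by C_n; 132 = C_6.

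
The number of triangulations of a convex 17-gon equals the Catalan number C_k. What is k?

A convex 17-gon is triangulated into 15 triangles, and the number of such triangulations is the Catalan number C_{17−2} = C_15.

15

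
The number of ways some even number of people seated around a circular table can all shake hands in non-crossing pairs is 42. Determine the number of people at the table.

Non-crossing handshake pairings of 2n people are counted by C_n, and C_5 = 42.
So n = 5, and there are 2n = 10 people.

10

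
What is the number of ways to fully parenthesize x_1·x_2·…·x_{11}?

16796

Bracketing 11 factors into binary products is counted by C_{11−1} = C_10.
C_10 = C(20,10)/11 = 184756/11 = 16796.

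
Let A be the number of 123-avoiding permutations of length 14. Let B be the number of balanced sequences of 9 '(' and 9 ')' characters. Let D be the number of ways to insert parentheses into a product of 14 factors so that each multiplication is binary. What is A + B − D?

Permutations of [n] avoiding any single length-3 pattern are counted by C_n; here n = 14. So A = C_14 = 2674440.
Balanced strings of n pairs of brackets are counted by C_n; here n = 9. So B = C_9 = 4862.
Bracketing 14 factors into binary products is counted by C_{14−1} = C_13. So D = C_13 = 742900.
A + B − D = 2674440 + 4862 − 742900 = 1936402.

1936402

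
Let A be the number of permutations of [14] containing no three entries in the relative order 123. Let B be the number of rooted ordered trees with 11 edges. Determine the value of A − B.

Permutations of [n] avoiding any single length-3 pattern are counted by C_n; here n = 14. So A = C_14 = 2674440.
A rooted plane tree with 11 edges has 12 nodes, and the count is C_11. So B = C_11 = 58786.
A − B = 2674440 − 58786 = 2615654.

2615654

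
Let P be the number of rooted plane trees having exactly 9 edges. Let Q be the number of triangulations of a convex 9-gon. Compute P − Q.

4433

Rooted ordered trees with n edges are counted by C_n; here n = 9. So P = C_9 = 4862.
The number of triangulations of a 9-gon is the Catalan number C_7 (index = sides − 2). So Q = C_7 = 429.
P − Q = 4862 − 429 = 4433.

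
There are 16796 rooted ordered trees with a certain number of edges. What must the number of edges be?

10

Rooted ordered trees with n edges are counted by C_n; 16796 = C_10.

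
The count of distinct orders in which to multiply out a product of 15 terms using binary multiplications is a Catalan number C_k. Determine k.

14

Ways to associate a product of 15 factors correspond to binary trees on 15 leaves, so the count is C_14.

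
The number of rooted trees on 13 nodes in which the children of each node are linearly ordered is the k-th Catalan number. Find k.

12

A rooted plane tree on 13 nodes has 12 edges, and such trees are counted by C_12.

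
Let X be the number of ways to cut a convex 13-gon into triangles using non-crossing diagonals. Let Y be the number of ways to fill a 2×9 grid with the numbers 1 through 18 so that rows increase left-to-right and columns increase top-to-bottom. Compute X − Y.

53924

A convex 13-gon is triangulated into 11 triangles, and the number of such triangulations is the Catalan number C_{13−2} = C_11. So X = C_11 = 58786.
By the hook-length formula (or a Dyck-path bijection), SYT of shape 2×9 number C_9. So Y = C_9 = 4862.
X − Y = 58786 − 4862 = 53924.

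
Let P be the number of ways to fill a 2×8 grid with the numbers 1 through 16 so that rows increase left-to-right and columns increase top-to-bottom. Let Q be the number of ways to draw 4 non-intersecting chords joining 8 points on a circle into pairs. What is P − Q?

1416

Standard Young tableaux of shape 2×n are counted by C_n; here n = 8. So P = C_8 = 1430.
Pairing 8 circle points by 4 non-crossing chords gives C_4 matchings. So Q = C_4 = 14.
P − Q = 1430 − 14 = 1416.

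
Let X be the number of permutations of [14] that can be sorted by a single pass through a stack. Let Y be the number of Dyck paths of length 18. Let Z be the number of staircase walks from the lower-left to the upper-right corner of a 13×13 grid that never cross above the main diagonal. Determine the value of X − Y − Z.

By Knuth's characterisation, the stack-sortable permutations of length 14 are the 231-avoiders, numbering C_14. So X = C_14 = 2674440.
Dyck paths of semilength n (length 2n) are counted by C_n; here n = 9. So Y = C_9 = 4862.
Monotone paths in an n×n grid that stay weakly below the diagonal are counted by C_n; here n = 13. So Z = C_13 = 742900.
X − Y − Z = 2674440 − 4862 − 742900 = 1926678.

1926678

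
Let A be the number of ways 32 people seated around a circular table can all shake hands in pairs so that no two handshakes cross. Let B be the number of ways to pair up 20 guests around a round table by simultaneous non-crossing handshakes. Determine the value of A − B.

Non-crossing handshake pairings of 2n people are counted by C_n; 32 people gives n = 16. So A = C_16 = 35357670.
Non-crossing handshake pairings of 2n people are counted by C_n; 20 people gives n = 10. So B = C_10 = 16796.
A − B = 35357670 − 16796 = 35340874.

35340874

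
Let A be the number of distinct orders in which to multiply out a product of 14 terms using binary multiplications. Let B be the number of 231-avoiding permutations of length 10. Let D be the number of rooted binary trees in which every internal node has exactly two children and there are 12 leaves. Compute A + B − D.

Ways to associate a product of 14 factors correspond to binary trees on 14 leaves, so the count is C_13. So A = C_13 = 742900.
Permutations of [n] avoiding any single length-3 pattern are counted by C_n; here n = 10. So B = C_10 = 16796.
A full binary tree with L leaves has L−1 internal nodes and is counted by C_{L−1}; L = 12 gives C_11. So D = C_11 = 58786.
A + B − D = 742900 + 16796 − 58786 = 700910.

700910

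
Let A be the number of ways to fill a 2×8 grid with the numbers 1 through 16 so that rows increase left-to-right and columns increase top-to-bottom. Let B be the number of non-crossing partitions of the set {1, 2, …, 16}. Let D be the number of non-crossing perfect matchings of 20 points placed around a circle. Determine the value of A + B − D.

Standard Young tableaux of shape 2×n are counted by C_n; here n = 8. So A = C_8 = 1430.
The non-crossing partitions of [16] form a lattice of size C_16. So B = C_16 = 35357670.
Pairing 20 circle points by 10 non-crossing chords gives C_10 matchings. So D = C_10 = 16796.
A + B − D = 1430 + 35357670 − 16796 = 35342304.

35342304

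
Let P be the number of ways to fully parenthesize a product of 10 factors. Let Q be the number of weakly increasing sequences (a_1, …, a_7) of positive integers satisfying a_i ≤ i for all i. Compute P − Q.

Ways to associate a product of 10 factors correspond to binary trees on 10 leaves, so the count is C_9. So P = C_9 = 4862.
Such sub-staircase sequences of length n are counted by C_n; here n = 7. So Q = C_7 = 429.
P − Q = 4862 − 429 = 4433.

4433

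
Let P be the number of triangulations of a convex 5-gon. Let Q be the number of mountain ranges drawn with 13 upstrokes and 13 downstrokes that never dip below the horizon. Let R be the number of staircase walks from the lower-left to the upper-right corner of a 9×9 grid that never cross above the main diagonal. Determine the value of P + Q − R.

738043

Triangulations of a convex m-gon are counted by C_{m−2}; with m = 5 this is C_3. So P = C_3 = 5.
Paths of 13 up- and 13 down-steps that never dip below the axis are Dyck paths; their count is C_13. So Q = C_13 = 742900.
Monotone paths in an n×n grid that stay weakly below the diagonal are counted by C_n; here n = 9. So R = C_9 = 4862.
P + Q − R = 5 + 742900 − 4862 = 738043.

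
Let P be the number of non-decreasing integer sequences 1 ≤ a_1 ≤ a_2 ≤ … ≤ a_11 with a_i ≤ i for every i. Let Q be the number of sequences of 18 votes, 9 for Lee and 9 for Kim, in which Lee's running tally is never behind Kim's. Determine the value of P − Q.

Weakly increasing sequences with a_i ≤ i biject with Dyck paths of semilength 11, so there are C_11. So P = C_11 = 58786.
Ballot sequences with n votes each where one side never trails are Dyck words, counted by C_n; here n = 9. So Q = C_9 = 4862.
P − Q = 58786 − 4862 = 53924.

53924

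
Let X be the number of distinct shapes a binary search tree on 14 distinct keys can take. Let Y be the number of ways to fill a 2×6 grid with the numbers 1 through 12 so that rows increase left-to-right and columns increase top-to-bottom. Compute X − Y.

2674308

There are C_n binary search tree shapes on n keys; with n = 14 that is C_14. So X = C_14 = 2674440.
By the hook-length formula (or a Dyck-path bijection), SYT of shape 2×6 number C_6. So Y = C_6 = 132.
X − Y = 2674440 − 132 = 2674308.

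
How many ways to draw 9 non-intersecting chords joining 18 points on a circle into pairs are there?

4862

Non-crossing perfect matchings of 2n points on a circle are counted by C_n; with 18 points, n = 9.
C_9 = 4862.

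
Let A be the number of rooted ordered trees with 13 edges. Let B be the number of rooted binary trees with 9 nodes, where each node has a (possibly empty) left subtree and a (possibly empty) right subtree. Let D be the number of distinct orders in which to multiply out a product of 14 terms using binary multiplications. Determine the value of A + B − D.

Rooted ordered trees with n edges are counted by C_n; here n = 13. So A = C_13 = 742900.
Binary trees (left/right distinguished) on n nodes are counted by C_n; here n = 9. So B = C_9 = 4862.
Ways to associate a product of 14 factors correspond to binary trees on 14 leaves, so the count is C_13. So D = C_13 = 742900.
A + B − D = 742900 + 4862 − 742900 = 4862.

4862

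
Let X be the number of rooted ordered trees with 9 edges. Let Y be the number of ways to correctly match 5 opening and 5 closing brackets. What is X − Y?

4820

A rooted plane tree with 9 edges has 10 nodes, and the count is C_9. So X = C_9 = 4862.
Balanced strings of n pairs of brackets are counted by C_n; here n = 5. So Y = C_5 = 42.
X − Y = 4862 − 42 = 4820.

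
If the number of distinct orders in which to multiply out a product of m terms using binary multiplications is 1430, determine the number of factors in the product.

9

Parenthesizations of m factors are counted by C_{m−1}, and C_8 = 1430.
So the index is 8, and the number of factors is 8 + 1 = 9.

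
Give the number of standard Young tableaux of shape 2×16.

35357670

Standard Young tableaux of shape 2×n are counted by C_n; here n = 16.
C_16 = 35357670.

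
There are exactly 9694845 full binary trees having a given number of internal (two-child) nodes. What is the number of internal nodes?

15

Full binary trees with n internal nodes are counted by C_n; 9694845 = C_15.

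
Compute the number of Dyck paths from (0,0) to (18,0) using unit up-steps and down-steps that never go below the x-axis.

4862

A Dyck path with 9 up-steps and 9 down-steps has semilength 9, so there are C_9 of them.
C_9 = C_8 · 2(2·8+1)/(8+2) = 1430 · 34/10 = 4862.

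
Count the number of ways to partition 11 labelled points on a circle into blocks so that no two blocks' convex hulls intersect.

The non-crossing partitions of [11] form a lattice of size C_11.
C_11 = C(22,11)/12 = 705432/12 = 58786.

58786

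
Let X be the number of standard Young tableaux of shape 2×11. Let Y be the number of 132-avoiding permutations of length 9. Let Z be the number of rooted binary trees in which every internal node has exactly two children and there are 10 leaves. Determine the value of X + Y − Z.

Standard Young tableaux of shape 2×n are counted by C_n; here n = 11. So X = C_11 = 58786.
For any fixed pattern of length 3, the pattern-avoiding permutations of [9] number C_9. So Y = C_9 = 4862.
Full binary trees with 10 leaves have 10−1 = 9 internal nodes, so there are C_9 of them. So Z = C_9 = 4862.
X + Y − Z = 58786 + 4862 − 4862 = 58786.

58786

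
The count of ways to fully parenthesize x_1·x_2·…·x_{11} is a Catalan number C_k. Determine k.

10

Bracketing 11 factors into binary products is counted by C_{11−1} = C_10.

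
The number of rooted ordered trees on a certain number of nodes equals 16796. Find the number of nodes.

Rooted ordered trees on m nodes are counted by C_{m−1}; 16796 = C_10.
So the index is 10, and the number of nodes is 10 + 1 = 11.

11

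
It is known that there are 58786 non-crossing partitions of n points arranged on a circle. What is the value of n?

11

Non-crossing partitions of [n] are counted by C_n; 58786 = C_11.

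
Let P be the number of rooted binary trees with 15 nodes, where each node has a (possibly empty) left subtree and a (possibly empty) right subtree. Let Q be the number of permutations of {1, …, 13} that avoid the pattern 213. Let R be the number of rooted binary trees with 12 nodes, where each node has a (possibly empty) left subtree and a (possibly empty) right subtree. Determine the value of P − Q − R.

Binary trees (left/right distinguished) on n nodes are counted by C_n; here n = 15. So P = C_15 = 9694845.
For any fixed pattern of length 3, the pattern-avoiding permutations of [13] number C_13. So Q = C_13 = 742900.
Rooted binary trees with 12 nodes (each child slot possibly empty) number C_12. So R = C_12 = 208012.
P − Q − R = 9694845 − 742900 − 208012 = 8743933.

8743933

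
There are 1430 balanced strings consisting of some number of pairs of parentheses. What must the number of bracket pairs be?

8

Balanced strings of n bracket-pairs are counted by C_n; 1430 = C_8.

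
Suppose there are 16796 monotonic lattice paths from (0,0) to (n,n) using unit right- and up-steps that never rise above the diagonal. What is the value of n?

Such diagonal-avoiding paths in an n×n grid are counted by C_n. Since C_10 = 16796, the index is 10.

10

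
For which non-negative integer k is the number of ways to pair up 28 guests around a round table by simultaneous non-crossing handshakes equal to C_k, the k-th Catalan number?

14

With 28 = 2·14 people, non-crossing handshake pairings are non-crossing perfect matchings on a circle, counted by C_14.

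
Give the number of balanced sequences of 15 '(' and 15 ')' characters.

Balanced strings of n pairs of brackets are counted by C_n; here n = 15.
C_15 = C(30,15)/16 = 155117520/16 = 9694845.

9694845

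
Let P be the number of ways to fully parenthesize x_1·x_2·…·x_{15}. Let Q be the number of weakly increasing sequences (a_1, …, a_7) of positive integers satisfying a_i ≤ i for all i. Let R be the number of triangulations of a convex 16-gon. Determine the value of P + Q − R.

429

Bracketing 15 factors into binary products is counted by C_{15−1} = C_14. So P = C_14 = 2674440.
Such sub-staircase sequences of length n are counted by C_n; here n = 7. So Q = C_7 = 429.
The number of triangulations of a 16-gon is the Catalan number C_14 (index = sides − 2). So R = C_14 = 2674440.
P + Q − R = 2674440 + 429 − 2674440 = 429.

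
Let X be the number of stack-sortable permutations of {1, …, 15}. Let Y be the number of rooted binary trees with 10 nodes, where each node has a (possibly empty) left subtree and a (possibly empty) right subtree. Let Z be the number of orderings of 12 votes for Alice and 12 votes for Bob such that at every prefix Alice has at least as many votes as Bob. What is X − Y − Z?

9470037

Stack-sortable permutations are exactly the 231-avoiding ones, counted by C_n; here n = 15. So X = C_15 = 9694845.
There are C_n binary search tree shapes on n keys; with n = 10 that is C_10. So Y = C_10 = 16796.
Ballot sequences with n votes each where one side never trails are Dyck words, counted by C_n; here n = 12. So Z = C_12 = 208012.
X − Y − Z = 9694845 − 16796 − 208012 = 9470037.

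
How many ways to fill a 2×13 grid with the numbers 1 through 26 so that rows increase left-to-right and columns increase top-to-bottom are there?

By the hook-length formula (or a Dyck-path bijection), SYT of shape 2×13 number C_13.
C_13 = 742900.

742900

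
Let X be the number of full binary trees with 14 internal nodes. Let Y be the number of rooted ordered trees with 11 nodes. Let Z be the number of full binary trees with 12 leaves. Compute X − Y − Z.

The number of full binary trees on 14 internal nodes is the Catalan number C_14. So X = C_14 = 2674440.
Rooted ordered (plane) trees on m nodes have m−1 edges and are counted by C_{m−1}; m = 11 gives C_10. So Y = C_10 = 16796.
Full binary trees with 12 leaves have 12−1 = 11 internal nodes, so there are C_11 of them. So Z = C_11 = 58786.
X − Y − Z = 2674440 − 16796 − 58786 = 2598858.

2598858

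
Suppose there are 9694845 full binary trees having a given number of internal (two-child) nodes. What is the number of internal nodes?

Full binary trees with n internal nodes are counted by C_n; 9694845 = C_15.

15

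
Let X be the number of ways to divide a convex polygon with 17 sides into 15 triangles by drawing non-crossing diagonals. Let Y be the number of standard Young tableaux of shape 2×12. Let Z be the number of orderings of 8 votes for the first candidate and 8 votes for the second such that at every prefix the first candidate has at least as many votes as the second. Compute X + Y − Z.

9901427

Triangulations of a convex m-gon are counted by C_{m−2}; with m = 17 this is C_15. So X = C_15 = 9694845.
By the hook-length formula (or a Dyck-path bijection), SYT of shape 2×12 number C_12. So Y = C_12 = 208012.
Ballot sequences with n votes each where one side never trails are Dyck words, counted by C_n; here n = 8. So Z = C_8 = 1430.
X + Y − Z = 9694845 + 208012 − 1430 = 9901427.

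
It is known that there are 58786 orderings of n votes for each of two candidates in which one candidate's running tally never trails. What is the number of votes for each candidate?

11

Such ballot sequences with n votes each are counted by C_n. Since C_11 = 58786, the index is 11.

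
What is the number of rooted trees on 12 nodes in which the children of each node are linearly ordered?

A rooted plane tree on 12 nodes has 11 edges, and such trees are counted by C_11.
C_11 = C_10 · 2(2·10+1)/(10+2) = 16796 · 42/12 = 58786.

58786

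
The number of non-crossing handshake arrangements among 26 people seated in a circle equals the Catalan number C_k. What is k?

13

With 26 = 2·13 people, non-crossing handshake pairings are non-crossing perfect matchings on a circle, counted by C_13.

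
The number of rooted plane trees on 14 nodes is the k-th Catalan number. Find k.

Rooted ordered (plane) trees on m nodes have m−1 edges and are counted by C_{m−1}; m = 14 gives C_13.

13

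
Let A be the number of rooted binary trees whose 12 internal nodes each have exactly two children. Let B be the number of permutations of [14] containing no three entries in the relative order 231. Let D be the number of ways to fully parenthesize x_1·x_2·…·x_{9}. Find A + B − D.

Full binary trees with n internal nodes are counted by C_n; here n = 12. So A = C_12 = 208012.
For any fixed pattern of length 3, the pattern-avoiding permutations of [14] number C_14. So B = C_14 = 2674440.
Parenthesizations of m factors correspond to full binary trees with m leaves, counted by C_{m−1}; m = 9 gives C_8. So D = C_8 = 1430.
A + B − D = 208012 + 2674440 − 1430 = 2881022.

2881022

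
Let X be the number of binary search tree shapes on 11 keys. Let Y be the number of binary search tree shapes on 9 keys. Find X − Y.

There are C_n binary search tree shapes on n keys; with n = 11 that is C_11. So X = C_11 = 58786.
There are C_n binary search tree shapes on n keys; with n = 9 that is C_9. So Y = C_9 = 4862.
X − Y = 58786 − 4862 = 53924.

53924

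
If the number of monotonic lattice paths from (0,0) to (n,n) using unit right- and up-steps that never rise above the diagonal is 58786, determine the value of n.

Such diagonal-avoiding paths in an n×n grid are counted by C_n, and C_11 = 58786.

11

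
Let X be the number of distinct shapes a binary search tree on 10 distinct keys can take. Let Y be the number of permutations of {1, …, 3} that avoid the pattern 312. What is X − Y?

16791

Rooted binary trees with 10 nodes (each child slot possibly empty) number C_10. So X = C_10 = 16796.
For any fixed pattern of length 3, the pattern-avoiding permutations of [3] number C_3. So Y = C_3 = 5.
X − Y = 16796 − 5 = 16791.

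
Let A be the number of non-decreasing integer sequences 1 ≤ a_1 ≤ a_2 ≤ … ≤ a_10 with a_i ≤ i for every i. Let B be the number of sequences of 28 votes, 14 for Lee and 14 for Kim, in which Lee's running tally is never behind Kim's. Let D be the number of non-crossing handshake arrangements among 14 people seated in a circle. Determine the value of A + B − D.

Such sub-staircase sequences of length n are counted by C_n; here n = 10. So A = C_10 = 16796.
Reading a vote for the leader as '(' and for the other as ')' turns such a sequence into a balanced string of 14 pairs, so the count is C_14. So B = C_14 = 2674440.
Non-crossing handshake pairings of 2n people are counted by C_n; 14 people gives n = 7. So D = C_7 = 429.
A + B − D = 16796 + 2674440 − 429 = 2690807.

2690807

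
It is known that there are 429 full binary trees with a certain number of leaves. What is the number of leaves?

Full binary trees with L leaves are counted by C_{L−1}, and C_7 = 429.
So the index is 7, and the number of leaves is 7 + 1 = 8.

8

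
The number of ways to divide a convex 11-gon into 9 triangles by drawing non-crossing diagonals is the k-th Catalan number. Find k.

9

Triangulations of a convex m-gon are counted by C_{m−2}; with m = 11 this is C_9.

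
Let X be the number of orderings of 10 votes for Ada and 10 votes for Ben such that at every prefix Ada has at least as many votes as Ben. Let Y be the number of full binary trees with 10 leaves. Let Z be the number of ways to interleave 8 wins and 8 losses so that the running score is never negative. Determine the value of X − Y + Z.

13364

Ballot sequences with n votes each where one side never trails are Dyck words, counted by C_n; here n = 10. So X = C_10 = 16796.
Full binary trees with 10 leaves have 10−1 = 9 internal nodes, so there are C_9 of them. So Y = C_9 = 4862.
Reading a vote for the leader as '(' and for the other as ')' turns such a sequence into a balanced string of 8 pairs, so the count is C_8. So Z = C_8 = 1430.
X − Y + Z = 16796 − 4862 + 1430 = 13364.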